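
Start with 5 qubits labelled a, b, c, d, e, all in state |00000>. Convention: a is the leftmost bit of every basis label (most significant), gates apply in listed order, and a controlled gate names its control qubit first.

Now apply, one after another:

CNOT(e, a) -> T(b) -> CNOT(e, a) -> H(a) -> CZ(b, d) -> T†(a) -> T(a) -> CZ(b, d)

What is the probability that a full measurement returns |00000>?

A full measurement returns |00000> with probability 1/2. Key observation: gates 5-8 undo each other exactly, leaving only the rest of the circuit to track.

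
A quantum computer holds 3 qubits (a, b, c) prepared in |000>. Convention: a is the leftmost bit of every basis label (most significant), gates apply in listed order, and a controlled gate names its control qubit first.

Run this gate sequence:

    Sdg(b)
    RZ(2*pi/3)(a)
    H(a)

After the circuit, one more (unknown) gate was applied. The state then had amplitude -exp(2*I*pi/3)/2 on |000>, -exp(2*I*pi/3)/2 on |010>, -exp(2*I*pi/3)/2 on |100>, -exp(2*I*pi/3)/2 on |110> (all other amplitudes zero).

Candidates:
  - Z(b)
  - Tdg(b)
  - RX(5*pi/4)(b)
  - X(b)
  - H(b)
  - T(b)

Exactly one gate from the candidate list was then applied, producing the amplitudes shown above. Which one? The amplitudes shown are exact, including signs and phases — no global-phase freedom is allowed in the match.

The unique candidate consistent with the amplitudes is H(b).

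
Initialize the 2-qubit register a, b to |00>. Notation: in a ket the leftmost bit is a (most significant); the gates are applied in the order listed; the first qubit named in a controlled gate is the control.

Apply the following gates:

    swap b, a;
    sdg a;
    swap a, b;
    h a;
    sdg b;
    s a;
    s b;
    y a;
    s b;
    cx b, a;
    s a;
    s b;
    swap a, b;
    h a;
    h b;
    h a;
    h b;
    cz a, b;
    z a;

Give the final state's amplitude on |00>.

The amplitude on |00> is sqrt(2)/2.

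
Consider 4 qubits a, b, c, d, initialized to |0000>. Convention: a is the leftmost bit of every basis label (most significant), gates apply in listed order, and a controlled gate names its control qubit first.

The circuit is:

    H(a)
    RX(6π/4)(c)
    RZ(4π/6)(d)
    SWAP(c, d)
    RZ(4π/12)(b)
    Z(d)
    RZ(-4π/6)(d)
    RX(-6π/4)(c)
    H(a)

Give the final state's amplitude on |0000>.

The amplitude on |0000> is -exp(5*I*pi/6)/2.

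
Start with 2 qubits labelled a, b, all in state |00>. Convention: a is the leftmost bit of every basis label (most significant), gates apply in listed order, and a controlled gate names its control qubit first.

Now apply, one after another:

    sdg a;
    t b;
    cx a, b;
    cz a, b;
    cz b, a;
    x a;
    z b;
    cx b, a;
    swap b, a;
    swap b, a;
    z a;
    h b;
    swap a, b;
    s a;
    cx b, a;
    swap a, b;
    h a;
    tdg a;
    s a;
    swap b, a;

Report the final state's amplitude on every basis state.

After the circuit, the state carries amplitude -I/2 on |00>, exp(3*I*pi/4)/2 on |01>, -1/2 on |10>, exp(I*pi/4)/2 on |11>.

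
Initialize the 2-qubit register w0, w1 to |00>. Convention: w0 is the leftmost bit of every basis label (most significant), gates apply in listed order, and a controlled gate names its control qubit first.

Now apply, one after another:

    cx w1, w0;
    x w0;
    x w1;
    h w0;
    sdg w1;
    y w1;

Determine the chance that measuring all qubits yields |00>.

The probability of measuring |00> is 1/2.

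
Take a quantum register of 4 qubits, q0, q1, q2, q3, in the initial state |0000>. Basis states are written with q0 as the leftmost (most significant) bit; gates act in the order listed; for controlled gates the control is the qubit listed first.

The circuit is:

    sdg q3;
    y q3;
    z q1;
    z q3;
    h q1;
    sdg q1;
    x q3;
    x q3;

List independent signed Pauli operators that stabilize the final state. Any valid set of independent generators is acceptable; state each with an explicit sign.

The stabilizer group can be generated by -IYII, +ZIII, +IIZI, -IIIZ, among other valid generating sets. Key observation: steps 7-8 multiply out to the identity, so the circuit reduces to the remaining gates.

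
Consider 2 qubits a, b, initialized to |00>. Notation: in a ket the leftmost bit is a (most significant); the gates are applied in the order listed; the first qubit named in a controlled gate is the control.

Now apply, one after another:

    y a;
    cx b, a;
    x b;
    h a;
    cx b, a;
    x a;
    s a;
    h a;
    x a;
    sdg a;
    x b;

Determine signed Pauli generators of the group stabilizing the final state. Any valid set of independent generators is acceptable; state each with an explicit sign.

The stabilizer group can be generated by -XI, +IZ, among other valid generating sets.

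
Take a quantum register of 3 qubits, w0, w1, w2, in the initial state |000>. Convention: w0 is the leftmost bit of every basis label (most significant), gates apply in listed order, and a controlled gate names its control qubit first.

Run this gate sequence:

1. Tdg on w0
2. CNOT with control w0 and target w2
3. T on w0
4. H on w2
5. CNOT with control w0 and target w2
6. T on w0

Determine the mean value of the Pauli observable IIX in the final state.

The observable IIX averages to 1.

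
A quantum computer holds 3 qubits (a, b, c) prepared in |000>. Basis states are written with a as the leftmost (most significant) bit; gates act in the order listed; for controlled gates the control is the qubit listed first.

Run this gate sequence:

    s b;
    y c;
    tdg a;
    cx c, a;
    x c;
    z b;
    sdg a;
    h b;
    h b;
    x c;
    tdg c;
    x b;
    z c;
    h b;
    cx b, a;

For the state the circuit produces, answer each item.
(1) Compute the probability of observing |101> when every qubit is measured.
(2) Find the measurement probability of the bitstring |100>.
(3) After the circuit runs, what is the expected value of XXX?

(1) The probability of measuring |101> is 1/2.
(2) A full measurement returns |100> with probability 0.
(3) The observable XXX averages to 0.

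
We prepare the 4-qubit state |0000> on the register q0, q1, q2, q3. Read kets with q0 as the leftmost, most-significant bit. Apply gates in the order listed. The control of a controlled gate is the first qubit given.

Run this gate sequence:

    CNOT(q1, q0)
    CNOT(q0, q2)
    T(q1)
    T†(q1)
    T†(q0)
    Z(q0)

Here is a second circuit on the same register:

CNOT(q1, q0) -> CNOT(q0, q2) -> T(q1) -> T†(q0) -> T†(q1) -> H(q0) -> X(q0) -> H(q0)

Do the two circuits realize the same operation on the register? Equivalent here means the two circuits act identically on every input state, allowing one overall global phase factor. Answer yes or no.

Yes — the two circuits implement the same unitary up to a global phase.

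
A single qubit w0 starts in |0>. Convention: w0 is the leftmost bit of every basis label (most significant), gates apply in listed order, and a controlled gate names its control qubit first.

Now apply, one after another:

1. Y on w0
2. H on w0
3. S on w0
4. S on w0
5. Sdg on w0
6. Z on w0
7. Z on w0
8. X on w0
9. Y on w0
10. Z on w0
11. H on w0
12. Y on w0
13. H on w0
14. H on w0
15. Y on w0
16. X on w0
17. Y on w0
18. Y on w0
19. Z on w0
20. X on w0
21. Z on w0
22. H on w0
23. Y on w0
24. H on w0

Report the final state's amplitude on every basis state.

The final amplitudes are 1/2 - I/2 on |0>, 1/2 + I/2 on |1>.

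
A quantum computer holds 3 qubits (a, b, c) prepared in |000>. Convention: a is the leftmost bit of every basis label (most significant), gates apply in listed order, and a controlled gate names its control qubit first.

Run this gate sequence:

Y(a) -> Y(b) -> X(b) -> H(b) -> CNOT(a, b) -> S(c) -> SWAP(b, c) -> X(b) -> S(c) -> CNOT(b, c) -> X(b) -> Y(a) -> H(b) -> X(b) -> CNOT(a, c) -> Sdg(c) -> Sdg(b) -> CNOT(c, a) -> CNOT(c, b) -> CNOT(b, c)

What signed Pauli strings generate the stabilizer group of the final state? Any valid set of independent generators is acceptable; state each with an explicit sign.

The final state is stabilized by the group generated by +XIY, -IXY, +ZZZ; other independent generating sets are equally valid.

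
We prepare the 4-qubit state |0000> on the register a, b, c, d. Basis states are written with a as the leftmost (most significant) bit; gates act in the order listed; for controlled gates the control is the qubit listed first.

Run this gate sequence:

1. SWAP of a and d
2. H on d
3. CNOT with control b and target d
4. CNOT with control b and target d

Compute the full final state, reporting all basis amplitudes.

After the circuit, the state carries amplitude sqrt(2)/2 on |0000>, sqrt(2)/2 on |0001>, and 0 on every other basis state. Key observation: gates 3-4 undo each other exactly, leaving only the rest of the circuit to track.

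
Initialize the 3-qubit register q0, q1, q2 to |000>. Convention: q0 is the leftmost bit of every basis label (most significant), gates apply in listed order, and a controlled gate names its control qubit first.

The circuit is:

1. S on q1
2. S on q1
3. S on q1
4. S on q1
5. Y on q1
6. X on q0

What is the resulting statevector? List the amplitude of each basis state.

After the circuit, the state carries amplitude I on |110>, and 0 on every other basis state. Key observation: the block from step 1 through step 4 cancels to the identity and can be dropped.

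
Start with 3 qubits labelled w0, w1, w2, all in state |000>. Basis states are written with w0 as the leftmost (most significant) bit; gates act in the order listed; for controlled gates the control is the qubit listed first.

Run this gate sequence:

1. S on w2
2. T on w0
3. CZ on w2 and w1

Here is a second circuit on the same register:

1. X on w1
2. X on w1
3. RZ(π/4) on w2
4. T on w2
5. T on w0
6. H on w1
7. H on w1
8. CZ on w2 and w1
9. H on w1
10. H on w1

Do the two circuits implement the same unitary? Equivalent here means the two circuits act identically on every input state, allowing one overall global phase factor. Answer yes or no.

Yes — the two circuits implement the same unitary up to a global phase.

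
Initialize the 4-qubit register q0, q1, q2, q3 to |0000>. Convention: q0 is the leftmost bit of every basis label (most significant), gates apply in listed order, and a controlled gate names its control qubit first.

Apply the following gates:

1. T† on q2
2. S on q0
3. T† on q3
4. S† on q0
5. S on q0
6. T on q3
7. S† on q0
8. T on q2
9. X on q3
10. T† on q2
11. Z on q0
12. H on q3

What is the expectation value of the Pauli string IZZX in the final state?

In the final state, IZZX has expectation -1. Key observation: gates 1-8 undo each other exactly, leaving only the rest of the circuit to track.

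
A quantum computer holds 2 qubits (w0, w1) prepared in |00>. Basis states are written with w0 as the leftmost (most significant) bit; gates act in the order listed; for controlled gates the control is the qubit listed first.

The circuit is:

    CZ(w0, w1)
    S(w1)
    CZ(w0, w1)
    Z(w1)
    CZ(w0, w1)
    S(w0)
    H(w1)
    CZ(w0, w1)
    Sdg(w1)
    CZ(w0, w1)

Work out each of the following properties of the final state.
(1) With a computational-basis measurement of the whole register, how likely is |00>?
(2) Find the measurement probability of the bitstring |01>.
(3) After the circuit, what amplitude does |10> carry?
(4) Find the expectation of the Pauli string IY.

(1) A full measurement returns |00> with probability 1/2.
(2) Outcome |01> occurs with probability 1/2.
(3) The final state's coefficient on |10> equals 0.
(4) The expectation value of IY is -1.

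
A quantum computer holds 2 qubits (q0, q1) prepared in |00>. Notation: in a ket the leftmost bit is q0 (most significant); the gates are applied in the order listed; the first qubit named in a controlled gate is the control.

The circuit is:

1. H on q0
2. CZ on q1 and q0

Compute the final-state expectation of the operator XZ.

The observable XZ averages to 1.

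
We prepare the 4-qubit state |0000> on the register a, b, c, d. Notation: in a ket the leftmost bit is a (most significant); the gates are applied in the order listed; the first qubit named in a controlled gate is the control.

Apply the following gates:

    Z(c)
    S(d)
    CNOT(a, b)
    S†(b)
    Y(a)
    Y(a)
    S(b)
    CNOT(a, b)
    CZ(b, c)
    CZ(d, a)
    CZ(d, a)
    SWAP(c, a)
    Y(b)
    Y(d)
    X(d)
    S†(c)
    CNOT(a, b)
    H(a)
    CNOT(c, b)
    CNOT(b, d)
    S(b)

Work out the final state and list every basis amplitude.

After the circuit, the state carries amplitude -sqrt(2)*I/2 on |0101>, -sqrt(2)*I/2 on |1101>, and 0 on every other basis state. Key observation: gates 3-8 undo each other exactly, leaving only the rest of the circuit to track.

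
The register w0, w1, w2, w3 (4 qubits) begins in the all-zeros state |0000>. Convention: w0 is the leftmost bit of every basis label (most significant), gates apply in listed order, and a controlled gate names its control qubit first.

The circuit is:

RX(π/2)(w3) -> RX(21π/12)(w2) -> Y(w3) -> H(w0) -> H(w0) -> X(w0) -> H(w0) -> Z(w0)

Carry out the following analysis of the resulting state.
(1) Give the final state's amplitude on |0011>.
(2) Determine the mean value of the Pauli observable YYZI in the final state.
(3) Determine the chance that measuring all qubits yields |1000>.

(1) |0011> carries amplitude sqrt(2 - sqrt(2))/4 in the final state. Key observation: the block from step 5 through step 8 cancels to the identity and can be dropped.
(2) The expectation value of YYZI is 0.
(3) Outcome |1000> occurs with probability sqrt(2)/16 + 1/8.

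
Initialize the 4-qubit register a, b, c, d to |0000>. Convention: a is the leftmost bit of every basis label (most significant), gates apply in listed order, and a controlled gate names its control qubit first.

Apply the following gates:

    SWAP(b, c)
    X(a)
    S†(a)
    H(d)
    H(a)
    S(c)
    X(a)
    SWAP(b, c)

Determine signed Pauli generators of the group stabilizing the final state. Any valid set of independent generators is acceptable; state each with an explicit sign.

The stabilizer group can be generated by -XIII, +IIIX, +IZII, +IIZI, among other valid generating sets.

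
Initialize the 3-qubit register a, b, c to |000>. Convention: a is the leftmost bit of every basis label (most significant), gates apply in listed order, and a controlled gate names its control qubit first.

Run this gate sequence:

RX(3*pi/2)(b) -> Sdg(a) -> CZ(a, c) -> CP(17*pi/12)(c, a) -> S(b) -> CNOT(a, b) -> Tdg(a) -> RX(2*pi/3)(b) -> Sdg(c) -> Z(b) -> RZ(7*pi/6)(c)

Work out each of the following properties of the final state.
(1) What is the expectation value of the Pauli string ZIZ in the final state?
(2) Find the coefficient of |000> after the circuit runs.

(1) The observable ZIZ averages to 1.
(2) The amplitude on |000> is (sqrt(2) + sqrt(6)*I)*exp(5*I*pi/12)/4.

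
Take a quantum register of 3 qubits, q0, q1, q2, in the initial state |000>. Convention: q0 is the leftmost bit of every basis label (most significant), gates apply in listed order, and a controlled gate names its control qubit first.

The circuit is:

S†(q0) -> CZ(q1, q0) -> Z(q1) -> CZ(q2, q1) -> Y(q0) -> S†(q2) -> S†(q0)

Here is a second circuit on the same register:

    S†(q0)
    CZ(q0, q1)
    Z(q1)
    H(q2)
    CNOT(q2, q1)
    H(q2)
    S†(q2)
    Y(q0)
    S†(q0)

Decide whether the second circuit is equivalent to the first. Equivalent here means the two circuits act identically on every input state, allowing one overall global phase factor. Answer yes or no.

No — the two circuits implement different unitaries, even allowing a global phase.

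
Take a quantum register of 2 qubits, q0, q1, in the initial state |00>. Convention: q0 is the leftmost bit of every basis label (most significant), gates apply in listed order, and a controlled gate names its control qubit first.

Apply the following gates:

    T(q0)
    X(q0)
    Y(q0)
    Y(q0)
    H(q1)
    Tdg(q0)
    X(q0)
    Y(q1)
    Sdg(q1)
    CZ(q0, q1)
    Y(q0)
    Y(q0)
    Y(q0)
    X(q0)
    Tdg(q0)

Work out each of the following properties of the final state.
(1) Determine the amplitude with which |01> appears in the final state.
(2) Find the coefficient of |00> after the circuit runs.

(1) The amplitude on |01> is sqrt(2)*exp(I*pi/4)/2.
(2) |00> carries amplitude -sqrt(2)*exp(3*I*pi/4)/2 in the final state.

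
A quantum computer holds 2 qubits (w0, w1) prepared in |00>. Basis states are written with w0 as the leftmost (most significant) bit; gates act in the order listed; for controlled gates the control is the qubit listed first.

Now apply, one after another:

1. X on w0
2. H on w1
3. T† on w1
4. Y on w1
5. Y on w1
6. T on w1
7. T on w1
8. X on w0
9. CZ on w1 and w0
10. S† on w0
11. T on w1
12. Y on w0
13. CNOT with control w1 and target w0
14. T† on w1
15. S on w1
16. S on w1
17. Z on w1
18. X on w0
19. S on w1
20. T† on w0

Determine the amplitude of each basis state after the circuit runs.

After the circuit, the state carries amplitude sqrt(2)*I/2 on |00>, 0 on |01>, 0 on |10>, -sqrt(2)/2 on |11>.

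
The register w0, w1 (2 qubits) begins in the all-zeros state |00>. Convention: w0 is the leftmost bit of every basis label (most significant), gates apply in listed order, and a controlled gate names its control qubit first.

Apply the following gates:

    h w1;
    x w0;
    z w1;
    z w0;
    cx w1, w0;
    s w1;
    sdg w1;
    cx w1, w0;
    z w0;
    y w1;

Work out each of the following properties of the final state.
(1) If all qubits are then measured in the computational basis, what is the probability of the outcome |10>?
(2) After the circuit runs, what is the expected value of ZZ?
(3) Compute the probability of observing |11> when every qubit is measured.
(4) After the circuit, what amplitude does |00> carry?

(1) A full measurement returns |10> with probability 1/2.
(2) The expectation value of ZZ is 0.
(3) The probability of measuring |11> is 1/2.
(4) |00> carries amplitude 0 in the final state.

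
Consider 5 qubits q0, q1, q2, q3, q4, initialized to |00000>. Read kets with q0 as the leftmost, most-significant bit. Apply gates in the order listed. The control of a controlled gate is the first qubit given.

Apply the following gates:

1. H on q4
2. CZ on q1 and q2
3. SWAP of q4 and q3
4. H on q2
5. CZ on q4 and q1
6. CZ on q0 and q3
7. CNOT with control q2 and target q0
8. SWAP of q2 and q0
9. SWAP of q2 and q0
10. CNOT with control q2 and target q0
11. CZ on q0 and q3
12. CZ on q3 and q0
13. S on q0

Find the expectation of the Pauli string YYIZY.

The observable YYIZY averages to 0. Key observation: the block from step 6 through step 11 cancels to the identity and can be dropped.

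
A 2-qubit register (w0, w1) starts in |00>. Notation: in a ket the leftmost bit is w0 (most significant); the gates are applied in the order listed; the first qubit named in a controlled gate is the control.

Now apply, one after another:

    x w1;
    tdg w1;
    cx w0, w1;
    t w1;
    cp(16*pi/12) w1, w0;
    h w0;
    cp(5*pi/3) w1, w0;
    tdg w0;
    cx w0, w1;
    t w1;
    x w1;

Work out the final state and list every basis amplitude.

After the circuit, the state carries amplitude sqrt(2)*exp(I*pi/4)/2 on |00>, 0 on |01>, 0 on |10>, -sqrt(2)*exp(5*I*pi/12)/2 on |11>.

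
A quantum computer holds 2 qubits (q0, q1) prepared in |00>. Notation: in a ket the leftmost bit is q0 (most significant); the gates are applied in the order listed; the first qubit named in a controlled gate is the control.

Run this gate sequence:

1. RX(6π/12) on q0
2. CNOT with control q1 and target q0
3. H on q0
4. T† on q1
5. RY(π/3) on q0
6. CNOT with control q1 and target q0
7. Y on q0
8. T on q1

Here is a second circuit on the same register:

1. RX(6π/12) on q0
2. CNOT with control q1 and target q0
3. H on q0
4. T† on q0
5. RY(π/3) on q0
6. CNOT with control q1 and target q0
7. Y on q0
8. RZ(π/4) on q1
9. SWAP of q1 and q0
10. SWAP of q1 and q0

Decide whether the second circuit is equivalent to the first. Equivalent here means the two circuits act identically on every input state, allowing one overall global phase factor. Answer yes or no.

No: there is an input state on which the two circuits produce genuinely different outputs (not merely differing by a phase).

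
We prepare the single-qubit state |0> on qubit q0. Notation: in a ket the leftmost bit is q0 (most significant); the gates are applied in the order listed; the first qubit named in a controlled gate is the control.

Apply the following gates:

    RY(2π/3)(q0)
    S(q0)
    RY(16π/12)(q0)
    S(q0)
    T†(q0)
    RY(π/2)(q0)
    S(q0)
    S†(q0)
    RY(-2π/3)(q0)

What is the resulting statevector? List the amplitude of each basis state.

After the circuit, the state carries amplitude (-3*sqrt(2) + sqrt(6) - 3*sqrt(2)*I + sqrt(6)*I + (sqrt(2) + sqrt(6) + 3*sqrt(2)*I + 3*sqrt(6)*I)*exp(I*pi/4))*exp(3*I*pi/4)/16 on |0>, (-3*sqrt(2) - sqrt(6) - 3*sqrt(2)*I - (-sqrt(2) + sqrt(6) - 3*sqrt(2)*I + 3*sqrt(6)*I)*exp(I*pi/4) - sqrt(6)*I)*exp(3*I*pi/4)/16 on |1>.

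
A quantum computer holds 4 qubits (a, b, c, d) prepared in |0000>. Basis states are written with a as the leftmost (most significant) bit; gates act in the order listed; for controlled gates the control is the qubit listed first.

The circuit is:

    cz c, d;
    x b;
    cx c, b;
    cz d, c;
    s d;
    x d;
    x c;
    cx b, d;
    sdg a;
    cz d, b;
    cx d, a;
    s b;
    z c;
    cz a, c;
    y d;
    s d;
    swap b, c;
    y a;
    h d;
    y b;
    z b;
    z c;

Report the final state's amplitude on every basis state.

The resulting statevector has amplitude -sqrt(2)*I/2 on |1010>, sqrt(2)*I/2 on |1011>, and 0 on every other basis state.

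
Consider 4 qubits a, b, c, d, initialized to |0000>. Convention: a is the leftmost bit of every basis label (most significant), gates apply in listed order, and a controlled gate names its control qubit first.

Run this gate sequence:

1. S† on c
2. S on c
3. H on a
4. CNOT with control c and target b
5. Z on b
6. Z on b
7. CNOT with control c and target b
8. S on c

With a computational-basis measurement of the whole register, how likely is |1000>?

The probability of measuring |1000> is 1/2. Key observation: gates 4-7 undo each other exactly, leaving only the rest of the circuit to track.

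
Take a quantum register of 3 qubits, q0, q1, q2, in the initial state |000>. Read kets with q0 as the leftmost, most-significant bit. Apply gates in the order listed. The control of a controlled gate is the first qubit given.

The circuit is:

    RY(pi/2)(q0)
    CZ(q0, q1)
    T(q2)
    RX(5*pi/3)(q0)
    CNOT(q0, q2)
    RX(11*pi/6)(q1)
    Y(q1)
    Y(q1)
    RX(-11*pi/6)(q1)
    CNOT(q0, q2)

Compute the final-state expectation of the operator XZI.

In the final state, XZI has expectation 1. Key observation: the block from step 5 through step 10 cancels to the identity and can be dropped.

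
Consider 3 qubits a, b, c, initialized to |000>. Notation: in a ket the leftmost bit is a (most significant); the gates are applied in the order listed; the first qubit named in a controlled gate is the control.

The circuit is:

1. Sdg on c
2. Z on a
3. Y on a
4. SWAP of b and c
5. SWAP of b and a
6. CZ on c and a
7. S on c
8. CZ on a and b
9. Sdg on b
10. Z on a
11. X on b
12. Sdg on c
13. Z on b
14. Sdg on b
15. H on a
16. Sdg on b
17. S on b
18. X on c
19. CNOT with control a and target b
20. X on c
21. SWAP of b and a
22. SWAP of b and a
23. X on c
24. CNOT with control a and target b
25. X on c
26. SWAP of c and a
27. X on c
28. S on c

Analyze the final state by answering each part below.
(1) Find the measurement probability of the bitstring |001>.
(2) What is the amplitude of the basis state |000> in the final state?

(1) The probability of measuring |001> is 1/2. Key observation: gates 18-25 undo each other exactly, leaving only the rest of the circuit to track.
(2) The amplitude on |000> is sqrt(2)/2.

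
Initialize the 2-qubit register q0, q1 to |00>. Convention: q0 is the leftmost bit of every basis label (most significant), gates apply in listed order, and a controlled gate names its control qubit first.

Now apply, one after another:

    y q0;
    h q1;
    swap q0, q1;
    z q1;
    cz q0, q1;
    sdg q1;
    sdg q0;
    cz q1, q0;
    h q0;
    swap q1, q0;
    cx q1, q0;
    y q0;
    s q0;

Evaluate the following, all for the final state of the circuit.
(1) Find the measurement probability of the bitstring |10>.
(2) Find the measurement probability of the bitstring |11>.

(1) The probability of measuring |10> is 0.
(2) The probability of measuring |11> is 1/2.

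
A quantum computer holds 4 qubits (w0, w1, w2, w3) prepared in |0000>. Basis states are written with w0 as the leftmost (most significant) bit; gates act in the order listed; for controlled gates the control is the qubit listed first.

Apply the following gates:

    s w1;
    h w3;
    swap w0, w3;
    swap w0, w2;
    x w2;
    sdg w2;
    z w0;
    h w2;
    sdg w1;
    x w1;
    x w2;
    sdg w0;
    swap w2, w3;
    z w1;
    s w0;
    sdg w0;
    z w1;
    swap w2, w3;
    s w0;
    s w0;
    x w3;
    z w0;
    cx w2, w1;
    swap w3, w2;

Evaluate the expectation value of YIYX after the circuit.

The observable YIYX averages to 0. Key observation: the block from step 12 through step 19 cancels to the identity and can be dropped.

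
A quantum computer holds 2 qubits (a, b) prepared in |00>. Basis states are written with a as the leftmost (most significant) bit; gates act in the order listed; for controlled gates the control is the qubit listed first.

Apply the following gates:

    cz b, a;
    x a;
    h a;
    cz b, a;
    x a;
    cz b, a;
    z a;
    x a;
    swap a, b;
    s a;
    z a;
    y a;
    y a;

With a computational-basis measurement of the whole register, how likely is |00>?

Outcome |00> occurs with probability 1/2.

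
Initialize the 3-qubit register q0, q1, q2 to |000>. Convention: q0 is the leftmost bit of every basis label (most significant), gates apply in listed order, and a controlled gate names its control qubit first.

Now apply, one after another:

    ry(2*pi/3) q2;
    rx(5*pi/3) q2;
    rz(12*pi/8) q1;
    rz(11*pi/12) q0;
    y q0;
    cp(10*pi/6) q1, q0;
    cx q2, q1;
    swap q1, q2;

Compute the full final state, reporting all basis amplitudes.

The final amplitudes are sqrt(3)*(1 + I)*exp(7*I*pi/24)/4 on |100>, exp(19*I*pi/24)/4 + 3*exp(7*I*pi/24)/4 on |111>, and 0 on every other basis state.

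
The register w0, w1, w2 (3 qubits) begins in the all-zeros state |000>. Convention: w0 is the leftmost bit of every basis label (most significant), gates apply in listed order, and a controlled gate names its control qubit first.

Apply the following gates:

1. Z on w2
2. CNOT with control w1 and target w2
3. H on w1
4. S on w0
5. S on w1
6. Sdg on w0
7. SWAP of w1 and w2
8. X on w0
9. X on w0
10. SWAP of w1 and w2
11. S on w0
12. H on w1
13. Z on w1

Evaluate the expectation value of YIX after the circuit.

The expectation value of YIX is 0.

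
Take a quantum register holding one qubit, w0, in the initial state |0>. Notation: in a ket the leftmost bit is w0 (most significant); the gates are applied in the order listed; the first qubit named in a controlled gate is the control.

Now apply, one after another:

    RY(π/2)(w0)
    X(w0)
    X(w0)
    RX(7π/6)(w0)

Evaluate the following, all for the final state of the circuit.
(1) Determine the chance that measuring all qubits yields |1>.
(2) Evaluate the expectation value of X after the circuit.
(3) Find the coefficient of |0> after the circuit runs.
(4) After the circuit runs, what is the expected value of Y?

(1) A full measurement returns |1> with probability 1/2. Key observation: gates 2-3 undo each other exactly, leaving only the rest of the circuit to track.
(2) The observable X averages to 1.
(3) The final state's coefficient on |0> equals (1 - I)*(1 - sqrt(3)*I)/4.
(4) The observable Y averages to 0.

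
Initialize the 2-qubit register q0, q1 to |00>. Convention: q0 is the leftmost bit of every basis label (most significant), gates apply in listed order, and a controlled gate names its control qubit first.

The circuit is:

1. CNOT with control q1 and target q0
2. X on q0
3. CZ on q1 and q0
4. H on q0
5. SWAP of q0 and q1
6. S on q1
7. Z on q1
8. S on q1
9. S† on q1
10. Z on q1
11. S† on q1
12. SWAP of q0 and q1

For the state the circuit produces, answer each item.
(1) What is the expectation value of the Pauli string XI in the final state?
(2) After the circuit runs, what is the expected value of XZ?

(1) The observable XI averages to -1.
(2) The expectation value of XZ is -1.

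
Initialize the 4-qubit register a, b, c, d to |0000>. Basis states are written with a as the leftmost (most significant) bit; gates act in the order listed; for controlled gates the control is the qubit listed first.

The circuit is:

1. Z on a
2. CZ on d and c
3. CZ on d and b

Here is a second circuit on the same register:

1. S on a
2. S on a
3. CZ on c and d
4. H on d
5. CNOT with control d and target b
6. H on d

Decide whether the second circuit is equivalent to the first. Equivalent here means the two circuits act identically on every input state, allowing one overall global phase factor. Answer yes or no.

No: there is an input state on which the two circuits produce genuinely different outputs (not merely differing by a phase).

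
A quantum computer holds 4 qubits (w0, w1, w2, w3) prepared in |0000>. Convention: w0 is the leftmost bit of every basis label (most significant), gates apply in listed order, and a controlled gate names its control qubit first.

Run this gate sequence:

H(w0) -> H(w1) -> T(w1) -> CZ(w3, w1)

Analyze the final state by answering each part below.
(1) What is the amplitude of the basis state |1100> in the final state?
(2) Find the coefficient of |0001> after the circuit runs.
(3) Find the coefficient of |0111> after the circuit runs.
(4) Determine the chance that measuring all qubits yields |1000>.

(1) |1100> carries amplitude exp(I*pi/4)/2 in the final state.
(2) The amplitude on |0001> is 0.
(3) The amplitude on |0111> is 0.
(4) The probability of measuring |1000> is 1/4.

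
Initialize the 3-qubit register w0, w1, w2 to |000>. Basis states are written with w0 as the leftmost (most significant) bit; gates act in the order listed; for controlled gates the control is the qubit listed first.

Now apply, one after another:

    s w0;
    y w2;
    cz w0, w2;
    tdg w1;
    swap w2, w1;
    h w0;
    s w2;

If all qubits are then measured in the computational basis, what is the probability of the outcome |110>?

The probability of measuring |110> is 1/2.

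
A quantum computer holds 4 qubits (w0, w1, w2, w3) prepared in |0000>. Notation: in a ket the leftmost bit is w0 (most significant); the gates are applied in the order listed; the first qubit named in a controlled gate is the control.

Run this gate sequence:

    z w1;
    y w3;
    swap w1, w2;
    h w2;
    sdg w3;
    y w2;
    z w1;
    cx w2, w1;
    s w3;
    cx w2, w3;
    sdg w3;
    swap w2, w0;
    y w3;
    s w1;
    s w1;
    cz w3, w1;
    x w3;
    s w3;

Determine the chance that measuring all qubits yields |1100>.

The probability of measuring |1100> is 1/2.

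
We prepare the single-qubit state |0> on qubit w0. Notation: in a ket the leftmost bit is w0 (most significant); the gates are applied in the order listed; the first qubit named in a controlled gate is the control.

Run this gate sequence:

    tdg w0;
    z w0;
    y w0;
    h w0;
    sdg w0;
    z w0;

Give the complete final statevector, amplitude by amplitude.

The resulting statevector has amplitude sqrt(2)*I/2 on |0>, sqrt(2)/2 on |1>.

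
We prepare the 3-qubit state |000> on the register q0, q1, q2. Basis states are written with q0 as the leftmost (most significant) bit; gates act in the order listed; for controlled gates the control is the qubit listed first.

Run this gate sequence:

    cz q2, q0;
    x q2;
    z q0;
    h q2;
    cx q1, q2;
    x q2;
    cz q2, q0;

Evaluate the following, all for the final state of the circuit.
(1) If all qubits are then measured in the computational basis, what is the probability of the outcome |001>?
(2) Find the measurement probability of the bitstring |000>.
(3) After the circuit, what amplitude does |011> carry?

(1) Outcome |001> occurs with probability 1/2.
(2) The probability of measuring |000> is 1/2.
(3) |011> carries amplitude 0 in the final state.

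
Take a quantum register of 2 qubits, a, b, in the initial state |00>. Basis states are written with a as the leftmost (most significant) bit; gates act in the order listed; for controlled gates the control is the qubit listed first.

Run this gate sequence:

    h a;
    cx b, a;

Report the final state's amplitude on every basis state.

The final amplitudes are sqrt(2)/2 on |00>, 0 on |01>, sqrt(2)/2 on |10>, 0 on |11>.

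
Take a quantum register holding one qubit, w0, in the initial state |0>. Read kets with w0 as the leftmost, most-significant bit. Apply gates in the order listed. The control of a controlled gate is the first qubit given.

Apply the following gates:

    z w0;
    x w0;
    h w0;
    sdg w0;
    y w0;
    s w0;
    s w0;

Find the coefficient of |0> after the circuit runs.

The final state's coefficient on |0> equals sqrt(2)/2.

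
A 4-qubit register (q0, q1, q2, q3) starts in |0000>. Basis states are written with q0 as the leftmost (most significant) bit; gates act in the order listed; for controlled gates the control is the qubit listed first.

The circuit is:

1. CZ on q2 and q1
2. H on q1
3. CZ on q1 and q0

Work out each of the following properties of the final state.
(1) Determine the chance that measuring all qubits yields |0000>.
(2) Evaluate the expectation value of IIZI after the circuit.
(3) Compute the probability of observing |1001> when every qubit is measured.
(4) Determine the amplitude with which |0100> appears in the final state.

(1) The probability of measuring |0000> is 1/2.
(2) The expectation value of IIZI is 1.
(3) Outcome |1001> occurs with probability 0.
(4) The final state's coefficient on |0100> equals sqrt(2)/2.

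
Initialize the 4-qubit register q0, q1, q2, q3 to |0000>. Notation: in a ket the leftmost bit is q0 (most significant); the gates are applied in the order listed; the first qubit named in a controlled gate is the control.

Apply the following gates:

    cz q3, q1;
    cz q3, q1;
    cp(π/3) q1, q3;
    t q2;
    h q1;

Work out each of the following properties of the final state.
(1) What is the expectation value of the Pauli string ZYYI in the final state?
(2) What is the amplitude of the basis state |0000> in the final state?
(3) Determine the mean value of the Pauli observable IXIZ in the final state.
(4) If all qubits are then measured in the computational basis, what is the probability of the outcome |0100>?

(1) In the final state, ZYYI has expectation 0.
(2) |0000> carries amplitude sqrt(2)/2 in the final state.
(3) The expectation value of IXIZ is 1.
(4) Outcome |0100> occurs with probability 1/2.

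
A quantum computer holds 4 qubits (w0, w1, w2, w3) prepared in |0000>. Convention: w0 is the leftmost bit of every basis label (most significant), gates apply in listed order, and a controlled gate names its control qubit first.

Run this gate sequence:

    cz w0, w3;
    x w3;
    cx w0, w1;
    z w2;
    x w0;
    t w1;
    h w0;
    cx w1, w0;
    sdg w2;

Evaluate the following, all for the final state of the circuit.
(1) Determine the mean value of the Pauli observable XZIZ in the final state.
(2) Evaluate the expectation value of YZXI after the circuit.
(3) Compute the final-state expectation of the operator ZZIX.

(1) The observable XZIZ averages to 1.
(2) The expectation value of YZXI is 0.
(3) The expectation value of ZZIX is 0.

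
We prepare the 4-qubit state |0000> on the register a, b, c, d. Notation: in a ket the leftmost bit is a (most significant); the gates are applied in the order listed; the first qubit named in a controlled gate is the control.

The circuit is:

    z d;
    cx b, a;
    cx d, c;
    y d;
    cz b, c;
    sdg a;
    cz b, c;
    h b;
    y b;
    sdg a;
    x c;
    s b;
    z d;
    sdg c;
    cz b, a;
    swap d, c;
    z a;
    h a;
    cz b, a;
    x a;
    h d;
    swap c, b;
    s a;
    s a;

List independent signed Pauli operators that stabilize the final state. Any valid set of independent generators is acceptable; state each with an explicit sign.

One valid set of independent stabilizer generators is -XIZI, +ZIYI, -IIIX, -IZII (any independent generating set of the same group is equally correct).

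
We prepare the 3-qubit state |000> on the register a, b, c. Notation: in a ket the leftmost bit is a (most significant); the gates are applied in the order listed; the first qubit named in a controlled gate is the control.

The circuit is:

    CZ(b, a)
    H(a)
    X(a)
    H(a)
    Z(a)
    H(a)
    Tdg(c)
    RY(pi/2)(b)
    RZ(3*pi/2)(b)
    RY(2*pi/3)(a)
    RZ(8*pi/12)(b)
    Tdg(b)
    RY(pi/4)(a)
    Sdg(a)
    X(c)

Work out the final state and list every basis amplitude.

The resulting statevector has amplitude 0 on |000>, (-sqrt(3*sqrt(2) + 6)/8 - sqrt(6 - 3*sqrt(2))/8 - sqrt(2 - sqrt(2))/8 + sqrt(sqrt(2) + 2)/8)*exp(11*I*pi/12) on |001>, 0 on |010>, (-sqrt(3*sqrt(2) + 6)/8 - sqrt(6 - 3*sqrt(2))/8 - sqrt(2 - sqrt(2))/8 + sqrt(sqrt(2) + 2)/8)*exp(5*I*pi/6) on |011>, 0 on |100>, (-sqrt(6 - 3*sqrt(2))/8 + sqrt(2 - sqrt(2))/8 + sqrt(sqrt(2) + 2)/8 + sqrt(3*sqrt(2) + 6)/8)*exp(5*I*pi/12) on |101>, 0 on |110>, (-sqrt(6 - 3*sqrt(2))/8 + sqrt(2 - sqrt(2))/8 + sqrt(sqrt(2) + 2)/8 + sqrt(3*sqrt(2) + 6)/8)*exp(I*pi/3) on |111>. Key observation: steps 2-5 multiply out to the identity, so the circuit reduces to the remaining gates.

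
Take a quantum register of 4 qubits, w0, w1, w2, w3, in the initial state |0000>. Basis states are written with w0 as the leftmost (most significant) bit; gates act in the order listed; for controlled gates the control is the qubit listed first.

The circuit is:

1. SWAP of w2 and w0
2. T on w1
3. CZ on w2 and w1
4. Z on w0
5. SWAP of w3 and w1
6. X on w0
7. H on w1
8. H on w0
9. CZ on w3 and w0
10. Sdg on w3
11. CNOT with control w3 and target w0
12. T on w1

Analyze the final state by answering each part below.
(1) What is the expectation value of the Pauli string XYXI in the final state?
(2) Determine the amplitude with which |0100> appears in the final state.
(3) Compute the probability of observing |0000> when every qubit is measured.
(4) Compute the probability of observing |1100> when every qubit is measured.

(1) The observable XYXI averages to 0.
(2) |0100> carries amplitude exp(I*pi/4)/2 in the final state.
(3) Outcome |0000> occurs with probability 1/4.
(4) Outcome |1100> occurs with probability 1/4.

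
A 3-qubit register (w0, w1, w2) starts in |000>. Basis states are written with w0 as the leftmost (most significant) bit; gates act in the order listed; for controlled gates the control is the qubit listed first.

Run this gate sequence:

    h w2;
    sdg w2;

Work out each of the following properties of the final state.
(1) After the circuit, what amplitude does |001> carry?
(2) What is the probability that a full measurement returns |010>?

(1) The amplitude on |001> is -sqrt(2)*I/2.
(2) Outcome |010> occurs with probability 0.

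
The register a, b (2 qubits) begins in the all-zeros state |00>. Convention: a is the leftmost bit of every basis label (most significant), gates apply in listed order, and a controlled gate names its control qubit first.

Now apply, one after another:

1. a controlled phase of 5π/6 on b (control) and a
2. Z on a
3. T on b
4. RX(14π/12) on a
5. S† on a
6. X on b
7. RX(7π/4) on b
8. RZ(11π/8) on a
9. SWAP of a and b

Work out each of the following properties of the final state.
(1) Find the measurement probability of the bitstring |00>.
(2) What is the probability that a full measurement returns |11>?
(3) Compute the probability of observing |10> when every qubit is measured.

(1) The probability of measuring |00> is -sqrt(3)/8 - sqrt(2)/8 + sqrt(6)/16 + 1/4.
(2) The probability of measuring |11> is sqrt(6)/16 + sqrt(2)/8 + sqrt(3)/8 + 1/4.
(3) A full measurement returns |10> with probability -sqrt(3)/8 - sqrt(6)/16 + sqrt(2)/8 + 1/4.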